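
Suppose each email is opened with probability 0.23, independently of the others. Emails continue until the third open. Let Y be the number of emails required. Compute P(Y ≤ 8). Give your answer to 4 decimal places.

Finishing within 8 emails ⇔ at least 3 successes in the first 8. With X ~ Binomial(8, 0.23), P(Y ≤ 8) = 1 − P(X ≤ 2).
  k=0: C(8,0)·0.23^0·0.77^8 = 0.123574
  k=1: C(8,1)·0.23^1·0.77^7 = 0.295293
  k=2: C(8,2)·0.23^2·0.77^6 = 0.308715
1 − 0.727582 = 0.272418

0.2724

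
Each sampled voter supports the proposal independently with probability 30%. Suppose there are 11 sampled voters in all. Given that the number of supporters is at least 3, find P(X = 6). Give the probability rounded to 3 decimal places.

0.082

X ~ Binomial(11, 0.30). Want P(X=6 | X≥3) = P(X=6) / P(X≥3).
P(X=6) = C(11,6)·0.30^6·0.70^5 = 0.05661
P(X≥3) = 1 − 0.01977 − 0.09322 − 0.19975 = 0.68726
Ratio = 0.05661 / 0.68726 = 0.08236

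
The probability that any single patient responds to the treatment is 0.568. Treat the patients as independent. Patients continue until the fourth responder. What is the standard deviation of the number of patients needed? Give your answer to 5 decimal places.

Y = total patients until the fourth success; negative binomial with r=4, p=0.568.
SD(Y) = √[r(1−p)/p²] = √(5.3560801) = 2.3143207

2.31432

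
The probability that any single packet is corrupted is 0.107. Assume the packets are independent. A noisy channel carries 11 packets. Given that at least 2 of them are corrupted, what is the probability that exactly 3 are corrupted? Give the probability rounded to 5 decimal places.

X ~ Binomial(11, 0.107). Want P(X=3 | X≥2) = P(X=3) / P(X≥2).
P(X=3) = C(11,3)·0.107^3·0.893^8 = 0.0817423
P(X≥2) = 1 − 0.2879825 − 0.3795693 = 0.3324483
Ratio = 0.0817423 / 0.3324483 = 0.2458798

0.24588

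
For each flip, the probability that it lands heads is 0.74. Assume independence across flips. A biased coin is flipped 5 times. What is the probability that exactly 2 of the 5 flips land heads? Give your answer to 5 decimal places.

0.09625

X ~ Binomial(n=5, p=0.74).
P(X=2) = C(5,2) · p^2 · (1−p)^3
= 10 · 0.5476 · 0.017576 = 0.0962462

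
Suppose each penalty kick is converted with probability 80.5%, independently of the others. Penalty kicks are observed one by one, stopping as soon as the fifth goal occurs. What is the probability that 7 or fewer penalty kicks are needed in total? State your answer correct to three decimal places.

0.860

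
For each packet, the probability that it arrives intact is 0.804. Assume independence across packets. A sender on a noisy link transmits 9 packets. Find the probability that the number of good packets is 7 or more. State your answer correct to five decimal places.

0.74871

X ~ Binomial(9, 0.804); P(X ≥ 7) = Σ C(9,k) p^k (1−p)^(9−k) over k:
  k=7: C(9,7)·0.804^7·0.196^2 = 0.3003357
  k=8: C(9,8)·0.804^8·0.196^1 = 0.3079973
  k=9: C(9,9)·0.804^9·0.196^0 = 0.1403797
Total = 0.7487128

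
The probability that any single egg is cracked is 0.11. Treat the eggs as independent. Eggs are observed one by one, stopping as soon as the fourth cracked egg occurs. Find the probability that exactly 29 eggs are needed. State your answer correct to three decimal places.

Y = trial on which the fourth success occurs; negative binomial, r=4, p=0.11.
P(Y=29) = C(28,3) · p^4 · (1−p)^25
= 3276 · 0.00014641 · 0.054294 = 0.02604

0.026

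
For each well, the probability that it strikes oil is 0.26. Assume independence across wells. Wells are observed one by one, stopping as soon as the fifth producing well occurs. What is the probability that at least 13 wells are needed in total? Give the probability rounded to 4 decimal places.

0.8210

Needing more than 12 wells ⇔ fewer than 5 successes in the first 12. With X ~ Binomial(12, 0.26), P(Y > 12) = P(X ≤ 4).
  k=0: C(12,0)·0.26^0·0.74^12 = 0.026964
  k=1: C(12,1)·0.26^1·0.74^11 = 0.113685
  k=2: C(12,2)·0.26^2·0.74^10 = 0.219689
  k=3: C(12,3)·0.26^3·0.74^9 = 0.257293
  k=4: C(12,4)·0.26^4·0.74^8 = 0.203401
P(X ≤ 4) = 0.821031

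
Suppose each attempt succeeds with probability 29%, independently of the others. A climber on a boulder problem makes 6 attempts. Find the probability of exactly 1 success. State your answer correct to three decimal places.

0.314

X ~ Binomial(n=6, p=0.29).
P(X=1) = C(6,1) · p^1 · (1−p)^5
= 6 · 0.29 · 0.18042 = 0.31394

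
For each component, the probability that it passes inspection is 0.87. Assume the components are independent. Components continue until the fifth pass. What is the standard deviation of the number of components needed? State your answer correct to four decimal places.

0.9267

Y = total components until the fifth success; negative binomial with r=5, p=0.87.
SD(Y) = √[r(1−p)/p²] = √(0.858766) = 0.926696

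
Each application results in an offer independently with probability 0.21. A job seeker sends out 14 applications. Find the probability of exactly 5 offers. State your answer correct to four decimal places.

0.0980

X ~ Binomial(n=14, p=0.21).
P(X=5) = C(14,5) · p^5 · (1−p)^9
= 2002 · 0.00040841 · 0.11985 = 0.097995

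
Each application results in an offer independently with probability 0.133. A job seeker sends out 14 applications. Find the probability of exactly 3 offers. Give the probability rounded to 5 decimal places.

0.17818

X ~ Binomial(n=14, p=0.133).
P(X=3) = C(14,3) · p^3 · (1−p)^11
= 364 · 0.0023526 · 0.20807 = 0.1781830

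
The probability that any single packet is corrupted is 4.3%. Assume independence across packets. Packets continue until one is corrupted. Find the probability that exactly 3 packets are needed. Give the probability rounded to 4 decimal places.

0.0394

Geometric (trials to first success), p = 0.043.
P(Y = 3) = (1−p)^2 · p = 0.91585 · 0.043 = 0.039382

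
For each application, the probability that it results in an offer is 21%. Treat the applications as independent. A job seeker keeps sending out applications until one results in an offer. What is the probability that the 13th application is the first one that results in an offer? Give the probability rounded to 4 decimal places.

0.0124

Geometric (trials to first success), p = 0.21.
P(Y = 13) = (1−p)^12 · p = 0.059092 · 0.21 = 0.012409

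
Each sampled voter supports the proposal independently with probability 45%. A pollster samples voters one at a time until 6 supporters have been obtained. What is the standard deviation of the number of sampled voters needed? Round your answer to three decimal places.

Y = total sampled voters until the sixth success; negative binomial with r=6, p=0.45.
SD(Y) = √[r(1−p)/p²] = √(16.29630) = 4.03687

4.037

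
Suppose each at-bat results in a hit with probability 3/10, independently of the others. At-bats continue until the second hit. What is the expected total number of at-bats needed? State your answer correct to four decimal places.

6.6667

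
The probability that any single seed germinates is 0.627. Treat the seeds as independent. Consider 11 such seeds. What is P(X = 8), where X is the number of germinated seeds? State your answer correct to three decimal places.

0.205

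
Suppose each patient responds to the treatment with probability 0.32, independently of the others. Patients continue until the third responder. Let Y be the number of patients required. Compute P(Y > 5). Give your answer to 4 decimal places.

0.8095

Needing more than 5 patients ⇔ fewer than 3 successes in the first 5. With X ~ Binomial(5, 0.32), P(Y > 5) = P(X ≤ 2).
  k=0: C(5,0)·0.32^0·0.68^5 = 0.145393
  k=1: C(5,1)·0.32^1·0.68^4 = 0.342102
  k=2: C(5,2)·0.32^2·0.68^3 = 0.321978
P(X ≤ 2) = 0.809474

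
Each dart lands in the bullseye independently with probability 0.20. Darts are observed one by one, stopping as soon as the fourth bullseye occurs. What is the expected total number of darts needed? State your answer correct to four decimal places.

20.0000

Y = total darts until the fourth success; negative binomial with r=4, p=0.20.
E[Y] = r / p = 4 / 0.20 = 20.000000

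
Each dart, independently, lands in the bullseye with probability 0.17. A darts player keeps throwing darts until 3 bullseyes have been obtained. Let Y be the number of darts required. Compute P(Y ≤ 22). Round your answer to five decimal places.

Finishing within 22 darts ⇔ at least 3 successes in the first 22. With X ~ Binomial(22, 0.17), P(Y ≤ 22) = 1 − P(X ≤ 2).
  k=0: C(22,0)·0.17^0·0.83^22 = 0.0165851
  k=1: C(22,1)·0.17^1·0.83^21 = 0.0747328
  k=2: C(22,2)·0.17^2·0.83^20 = 0.1607206
1 − 0.2520386 = 0.7479614

0.74796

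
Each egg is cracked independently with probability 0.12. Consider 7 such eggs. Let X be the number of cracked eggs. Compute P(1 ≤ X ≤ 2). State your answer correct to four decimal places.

X ~ Binomial(7, 0.12); P(1 ≤ X ≤ 2) = Σ C(7,k) p^k (1−p)^(7−k) over k:
  k=1: C(7,1)·0.12^1·0.88^6 = 0.390099
  k=2: C(7,2)·0.12^2·0.88^5 = 0.159586
Total = 0.549686

0.5497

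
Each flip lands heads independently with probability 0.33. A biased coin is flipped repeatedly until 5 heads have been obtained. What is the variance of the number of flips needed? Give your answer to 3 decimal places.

30.762

Y = total flips until the fifth success; negative binomial with r=5, p=0.33.
Var(Y) = r(1−p)/p² = 5·0.67 / 0.33² = 30.76217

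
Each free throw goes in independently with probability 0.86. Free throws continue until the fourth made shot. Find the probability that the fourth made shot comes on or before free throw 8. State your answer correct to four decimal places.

0.9979

Finishing within 8 free throws ⇔ at least 4 successes in the first 8. With X ~ Binomial(8, 0.86), P(Y ≤ 8) = 1 − P(X ≤ 3).
  k=0: C(8,0)·0.86^0·0.14^8 = 0.000000
  k=1: C(8,1)·0.86^1·0.14^7 = 0.000007
  k=2: C(8,2)·0.86^2·0.14^6 = 0.000156
  k=3: C(8,3)·0.86^3·0.14^5 = 0.001916
1 − 0.002079 = 0.997921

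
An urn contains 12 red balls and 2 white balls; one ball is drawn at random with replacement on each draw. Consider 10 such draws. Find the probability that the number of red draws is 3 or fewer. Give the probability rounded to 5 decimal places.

X ~ Binomial(10, 0.857143); P(X ≤ 3) = Σ C(10,k) p^k (1−p)^(10−k) over k:
  k=0: C(10,0)·0.857143^0·0.142857^10 = 0.0000000
  k=1: C(10,1)·0.857143^1·0.142857^9 = 0.0000002
  k=2: C(10,2)·0.857143^2·0.142857^8 = 0.0000057
  k=3: C(10,3)·0.857143^3·0.142857^7 = 0.0000918
Total = 0.0000977

0.00010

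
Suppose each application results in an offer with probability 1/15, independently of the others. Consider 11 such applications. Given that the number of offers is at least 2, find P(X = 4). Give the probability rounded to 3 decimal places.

0.025

X ~ Binomial(11, 0.066667). Want P(X=4 | X≥2) = P(X=4) / P(X≥2).
P(X=4) = C(11,4)·0.066667^4·0.933333^7 = 0.00402
P(X≥2) = 1 − 0.46817 − 0.36785 = 0.16398
Ratio = 0.00402 / 0.16398 = 0.02453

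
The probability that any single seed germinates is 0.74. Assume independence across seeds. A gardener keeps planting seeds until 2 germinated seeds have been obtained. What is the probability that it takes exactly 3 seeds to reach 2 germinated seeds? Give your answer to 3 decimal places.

0.285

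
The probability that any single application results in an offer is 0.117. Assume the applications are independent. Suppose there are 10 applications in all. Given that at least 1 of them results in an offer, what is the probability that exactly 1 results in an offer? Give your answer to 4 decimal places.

0.5363

X ~ Binomial(10, 0.117). Want P(X=1 | X≥1) = P(X=1) / P(X≥1).
P(X=1) = C(10,1)·0.117^1·0.883^9 = 0.381797
P(X≥1) = 1 − 0.288142 = 0.711858
Ratio = 0.381797 / 0.711858 = 0.536339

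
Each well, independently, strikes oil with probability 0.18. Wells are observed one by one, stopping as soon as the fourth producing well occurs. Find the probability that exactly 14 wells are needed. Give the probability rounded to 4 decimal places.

0.0413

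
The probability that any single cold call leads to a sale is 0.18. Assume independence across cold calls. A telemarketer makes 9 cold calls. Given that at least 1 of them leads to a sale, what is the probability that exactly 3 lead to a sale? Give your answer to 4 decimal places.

X ~ Binomial(9, 0.18). Want P(X=3 | X≥1) = P(X=3) / P(X≥1).
P(X=3) = C(9,3)·0.18^3·0.82^6 = 0.148929
P(X≥1) = 1 − 0.167620 = 0.832380
Ratio = 0.148929 / 0.832380 = 0.178920

0.1789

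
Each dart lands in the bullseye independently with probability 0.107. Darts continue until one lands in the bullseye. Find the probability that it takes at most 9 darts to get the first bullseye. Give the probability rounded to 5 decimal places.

0.63887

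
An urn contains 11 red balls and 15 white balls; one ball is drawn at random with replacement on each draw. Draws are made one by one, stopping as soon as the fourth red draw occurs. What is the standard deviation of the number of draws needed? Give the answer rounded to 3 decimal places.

3.591

Y = total draws until the fourth success; negative binomial with r=4, p=0.423077.
SD(Y) = √[r(1−p)/p²] = √(12.89256) = 3.59062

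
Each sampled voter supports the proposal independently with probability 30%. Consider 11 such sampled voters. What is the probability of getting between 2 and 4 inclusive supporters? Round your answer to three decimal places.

X ~ Binomial(11, 0.30); P(2 ≤ X ≤ 4) = Σ C(11,k) p^k (1−p)^(11−k) over k:
  k=2: C(11,2)·0.30^2·0.70^9 = 0.19975
  k=3: C(11,3)·0.30^3·0.70^8 = 0.25682
  k=4: C(11,4)·0.30^4·0.70^7 = 0.22013
Total = 0.67671

0.677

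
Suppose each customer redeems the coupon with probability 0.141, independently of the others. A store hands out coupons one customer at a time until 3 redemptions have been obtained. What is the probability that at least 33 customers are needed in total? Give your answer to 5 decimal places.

Needing more than 32 customers ⇔ fewer than 3 successes in the first 32. With X ~ Binomial(32, 0.141), P(Y > 32) = P(X ≤ 2).
  k=0: C(32,0)·0.141^0·0.859^32 = 0.0077229
  k=1: C(32,1)·0.141^1·0.859^31 = 0.0405655
  k=2: C(32,2)·0.141^2·0.859^30 = 0.1032083
P(X ≤ 2) = 0.1514968

0.15150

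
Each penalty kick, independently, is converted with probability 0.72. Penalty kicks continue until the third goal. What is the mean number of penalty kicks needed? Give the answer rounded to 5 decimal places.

4.16667

Y = total penalty kicks until the third success; negative binomial with r=3, p=0.72.
E[Y] = r / p = 3 / 0.72 = 4.1666667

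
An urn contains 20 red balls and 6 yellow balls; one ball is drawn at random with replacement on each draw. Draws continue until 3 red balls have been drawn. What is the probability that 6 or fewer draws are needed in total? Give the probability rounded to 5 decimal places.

0.97166

Finishing within 6 draws ⇔ at least 3 successes in the first 6. With X ~ Binomial(6, 0.769231), P(Y ≤ 6) = 1 − P(X ≤ 2).
  k=0: C(6,0)·0.769231^0·0.230769^6 = 0.0001510
  k=1: C(6,1)·0.769231^1·0.230769^5 = 0.0030206
  k=2: C(6,2)·0.769231^2·0.230769^4 = 0.0251719
1 − 0.0283436 = 0.9716564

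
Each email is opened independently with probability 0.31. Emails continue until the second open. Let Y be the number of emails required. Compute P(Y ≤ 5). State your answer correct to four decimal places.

0.4923

Finishing within 5 emails ⇔ at least 2 successes in the first 5. With X ~ Binomial(5, 0.31), P(Y ≤ 5) = 1 − P(X ≤ 1).
  k=0: C(5,0)·0.31^0·0.69^5 = 0.156403
  k=1: C(5,1)·0.31^1·0.69^4 = 0.351340
1 − 0.507744 = 0.492256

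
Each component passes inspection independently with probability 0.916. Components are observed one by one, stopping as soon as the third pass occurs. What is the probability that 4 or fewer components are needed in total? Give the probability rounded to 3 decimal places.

0.962

Finishing within 4 components ⇔ at least 3 successes in the first 4. With X ~ Binomial(4, 0.916), P(Y ≤ 4) = 1 − P(X ≤ 2).
  k=0: C(4,0)·0.916^0·0.084^4 = 0.00005
  k=1: C(4,1)·0.916^1·0.084^3 = 0.00217
  k=2: C(4,2)·0.916^2·0.084^2 = 0.03552
1 − 0.03774 = 0.96226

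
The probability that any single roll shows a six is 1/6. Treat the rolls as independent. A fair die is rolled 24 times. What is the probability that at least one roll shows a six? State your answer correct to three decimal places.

0.987

P(at least one) = 1 − P(none) = 1 − (1 − 0.166667)^24
= 1 − 0.01258 = 0.98742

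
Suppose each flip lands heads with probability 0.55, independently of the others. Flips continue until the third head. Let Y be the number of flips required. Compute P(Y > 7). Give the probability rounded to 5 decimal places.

0.15293

Needing more than 7 flips ⇔ fewer than 3 successes in the first 7. With X ~ Binomial(7, 0.55), P(Y > 7) = P(X ≤ 2).
  k=0: C(7,0)·0.55^0·0.45^7 = 0.0037367
  k=1: C(7,1)·0.55^1·0.45^6 = 0.0319695
  k=2: C(7,2)·0.55^2·0.45^5 = 0.1172215
P(X ≤ 2) = 0.1529277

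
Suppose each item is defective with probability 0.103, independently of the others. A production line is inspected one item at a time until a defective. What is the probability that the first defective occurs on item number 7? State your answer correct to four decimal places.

Geometric (trials to first success), p = 0.103.
P(Y = 7) = (1−p)^6 · p = 0.5209 · 0.103 = 0.053653

0.0537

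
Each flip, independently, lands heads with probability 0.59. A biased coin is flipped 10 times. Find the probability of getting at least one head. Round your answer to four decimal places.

0.9999

P(at least one) = 1 − P(none) = 1 − (1 − 0.59)^10
= 1 − 0.000134 = 0.999866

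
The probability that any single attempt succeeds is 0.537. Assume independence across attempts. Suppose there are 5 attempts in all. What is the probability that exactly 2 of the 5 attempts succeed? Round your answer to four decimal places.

0.2862

X ~ Binomial(n=5, p=0.537).
P(X=2) = C(5,2) · p^2 · (1−p)^3
= 10 · 0.28837 · 0.099253 = 0.286214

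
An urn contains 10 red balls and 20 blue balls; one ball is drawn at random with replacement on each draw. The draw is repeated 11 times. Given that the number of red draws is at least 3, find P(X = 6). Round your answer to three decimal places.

X ~ Binomial(11, 0.333333). Want P(X=6 | X≥3) = P(X=6) / P(X≥3).
P(X=6) = C(11,6)·0.333333^6·0.666667^5 = 0.08346
P(X≥3) = 1 − 0.01156 − 0.06359 − 0.15896 = 0.76589
Ratio = 0.08346 / 0.76589 = 0.10897

0.109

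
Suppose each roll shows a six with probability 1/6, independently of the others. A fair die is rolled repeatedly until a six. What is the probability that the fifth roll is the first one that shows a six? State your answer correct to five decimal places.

0.08038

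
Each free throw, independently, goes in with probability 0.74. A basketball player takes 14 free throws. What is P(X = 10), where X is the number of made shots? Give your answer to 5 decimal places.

X ~ Binomial(n=14, p=0.74).
P(X=10) = C(14,10) · p^10 · (1−p)^4
= 1001 · 0.04924 · 0.0045698 = 0.2252396

0.22524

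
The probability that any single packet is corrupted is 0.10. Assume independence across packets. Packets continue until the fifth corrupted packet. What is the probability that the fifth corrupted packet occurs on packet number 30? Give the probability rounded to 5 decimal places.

0.01705

Y = trial on which the fifth success occurs; negative binomial, r=5, p=0.10.
P(Y=30) = C(29,4) · p^5 · (1−p)^25
= 23751 · 1e-05 · 0.07179 = 0.0170508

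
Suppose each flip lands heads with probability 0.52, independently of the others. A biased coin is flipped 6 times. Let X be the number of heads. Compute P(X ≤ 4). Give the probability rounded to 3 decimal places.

X ~ Binomial(6, 0.52); P(X ≤ 4) = Σ C(6,k) p^k (1−p)^(6−k) over k:
  k=0: C(6,0)·0.52^0·0.48^6 = 0.01223
  k=1: C(6,1)·0.52^1·0.48^5 = 0.07950
  k=2: C(6,2)·0.52^2·0.48^4 = 0.21531
  k=3: C(6,3)·0.52^3·0.48^3 = 0.31100
  k=4: C(6,4)·0.52^4·0.48^2 = 0.25269
Total = 0.87073

0.871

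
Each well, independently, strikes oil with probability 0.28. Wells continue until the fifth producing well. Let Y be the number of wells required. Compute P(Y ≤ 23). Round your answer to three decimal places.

0.814

Finishing within 23 wells ⇔ at least 5 successes in the first 23. With X ~ Binomial(23, 0.28), P(Y ≤ 23) = 1 − P(X ≤ 4).
  k=0: C(23,0)·0.28^0·0.72^23 = 0.00052
  k=1: C(23,1)·0.28^1·0.72^22 = 0.00468
  k=2: C(23,2)·0.28^2·0.72^21 = 0.02002
  k=3: C(23,3)·0.28^3·0.72^20 = 0.05449
  k=4: C(23,4)·0.28^4·0.72^19 = 0.10596
1 − 0.18567 = 0.81433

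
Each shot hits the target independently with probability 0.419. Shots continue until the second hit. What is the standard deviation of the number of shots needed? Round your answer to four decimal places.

Y = total shots until the second success; negative binomial with r=2, p=0.419.
SD(Y) = √[r(1−p)/p²] = √(6.618782) = 2.572699

2.5727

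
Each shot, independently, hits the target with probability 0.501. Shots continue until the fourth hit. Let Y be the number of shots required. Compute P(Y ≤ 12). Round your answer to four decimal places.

Finishing within 12 shots ⇔ at least 4 successes in the first 12. With X ~ Binomial(12, 0.501), P(Y ≤ 12) = 1 − P(X ≤ 3).
  k=0: C(12,0)·0.501^0·0.499^12 = 0.000238
  k=1: C(12,1)·0.501^1·0.499^11 = 0.002872
  k=2: C(12,2)·0.501^2·0.499^10 = 0.015857
  k=3: C(12,3)·0.501^3·0.499^9 = 0.053069
1 − 0.072036 = 0.927964

0.9280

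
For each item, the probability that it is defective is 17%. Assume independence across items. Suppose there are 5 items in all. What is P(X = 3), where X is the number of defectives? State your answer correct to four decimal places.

0.0338

X ~ Binomial(n=5, p=0.17).
P(X=3) = C(5,3) · p^3 · (1−p)^2
= 10 · 0.004913 · 0.6889 = 0.033846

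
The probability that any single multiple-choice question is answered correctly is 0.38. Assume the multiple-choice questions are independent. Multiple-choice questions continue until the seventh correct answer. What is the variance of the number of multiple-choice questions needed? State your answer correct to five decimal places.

Y = total multiple-choice questions until the seventh success; negative binomial with r=7, p=0.38.
Var(Y) = r(1−p)/p² = 7·0.62 / 0.38² = 30.0554017

30.05540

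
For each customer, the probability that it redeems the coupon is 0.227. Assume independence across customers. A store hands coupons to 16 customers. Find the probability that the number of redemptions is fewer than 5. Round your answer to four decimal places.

X ~ Binomial(16, 0.227); P(X ≤ 4) = Σ C(16,k) p^k (1−p)^(16−k) over k:
  k=0: C(16,0)·0.227^0·0.773^16 = 0.016251
  k=1: C(16,1)·0.227^1·0.773^15 = 0.076355
  k=2: C(16,2)·0.227^2·0.773^14 = 0.168169
  k=3: C(16,3)·0.227^3·0.773^13 = 0.230462
  k=4: C(16,4)·0.227^4·0.773^12 = 0.219952
Total = 0.711189

0.7112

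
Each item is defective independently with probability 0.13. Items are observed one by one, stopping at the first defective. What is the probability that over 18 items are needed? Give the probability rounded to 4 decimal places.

Y = number of items to the first success; geometric, p = 0.13.
P(Y > 18) = P(first 18 all fail) = (1−p)^18 = 0.081535

0.0815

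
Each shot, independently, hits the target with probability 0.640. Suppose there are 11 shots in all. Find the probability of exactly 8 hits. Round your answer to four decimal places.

0.2167

X ~ Binomial(n=11, p=0.64).
P(X=8) = C(11,8) · p^8 · (1−p)^3
= 165 · 0.028147 · 0.046656 = 0.216686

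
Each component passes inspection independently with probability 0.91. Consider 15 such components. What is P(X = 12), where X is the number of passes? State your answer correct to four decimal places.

X ~ Binomial(n=15, p=0.91).
P(X=12) = C(15,12) · p^12 · (1−p)^3
= 455 · 0.32248 · 0.000729 = 0.106964

0.1070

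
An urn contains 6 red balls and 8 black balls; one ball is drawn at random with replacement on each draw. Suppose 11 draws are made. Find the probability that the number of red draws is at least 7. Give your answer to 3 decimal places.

X ~ Binomial(11, 0.428571); P(X ≥ 7) = Σ C(11,k) p^k (1−p)^(11−k) over k:
  k=7: C(11,7)·0.428571^7·0.571429^4 = 0.09344
  k=8: C(11,8)·0.428571^8·0.571429^3 = 0.03504
  k=9: C(11,9)·0.428571^9·0.571429^2 = 0.00876
  k=10: C(11,10)·0.428571^10·0.571429^1 = 0.00131
  k=11: C(11,11)·0.428571^11·0.571429^0 = 0.00009
Total = 0.13864

0.139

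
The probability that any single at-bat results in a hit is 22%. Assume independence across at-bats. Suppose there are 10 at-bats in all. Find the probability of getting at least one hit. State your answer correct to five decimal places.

0.91664

P(at least one) = 1 − P(none) = 1 − (1 − 0.22)^10
= 1 − 0.0833578 = 0.9166422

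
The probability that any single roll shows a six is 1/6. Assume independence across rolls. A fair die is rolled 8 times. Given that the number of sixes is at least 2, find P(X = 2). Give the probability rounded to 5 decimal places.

0.65889

X ~ Binomial(8, 0.166667). Want P(X=2 | X≥2) = P(X=2) / P(X≥2).
P(X=2) = C(8,2)·0.166667^2·0.833333^6 = 0.2604762
P(X≥2) = 1 − 0.2325680 − 0.3721089 = 0.3953231
Ratio = 0.2604762 / 0.3953231 = 0.6588945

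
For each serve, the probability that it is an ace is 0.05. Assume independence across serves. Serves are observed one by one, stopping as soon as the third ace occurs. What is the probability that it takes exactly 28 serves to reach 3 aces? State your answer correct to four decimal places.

0.0122

Y = trial on which the third success occurs; negative binomial, r=3, p=0.05.
P(Y=28) = C(27,2) · p^3 · (1−p)^25
= 351 · 0.000125 · 0.27739 = 0.012170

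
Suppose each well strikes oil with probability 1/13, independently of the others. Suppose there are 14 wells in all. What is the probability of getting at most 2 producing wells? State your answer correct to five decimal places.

X ~ Binomial(14, 0.076923); P(X ≤ 2) = Σ C(14,k) p^k (1−p)^(14−k) over k:
  k=0: C(14,0)·0.076923^0·0.923077^14 = 0.3260848
  k=1: C(14,1)·0.076923^1·0.923077^13 = 0.3804322
  k=2: C(14,2)·0.076923^2·0.923077^12 = 0.2060675
Total = 0.9125845

0.91258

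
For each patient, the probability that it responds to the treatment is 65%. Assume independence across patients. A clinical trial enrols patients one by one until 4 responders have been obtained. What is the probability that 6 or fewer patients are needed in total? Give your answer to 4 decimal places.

0.6471

Finishing within 6 patients ⇔ at least 4 successes in the first 6. With X ~ Binomial(6, 0.65), P(Y ≤ 6) = 1 − P(X ≤ 3).
  k=0: C(6,0)·0.65^0·0.35^6 = 0.001838
  k=1: C(6,1)·0.65^1·0.35^5 = 0.020484
  k=2: C(6,2)·0.65^2·0.35^4 = 0.095102
  k=3: C(6,3)·0.65^3·0.35^3 = 0.235491
1 − 0.352915 = 0.647085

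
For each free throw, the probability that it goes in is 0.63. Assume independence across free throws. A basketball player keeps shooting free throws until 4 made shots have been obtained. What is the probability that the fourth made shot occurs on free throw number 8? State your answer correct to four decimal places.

0.1033

Y = trial on which the fourth success occurs; negative binomial, r=4, p=0.63.
P(Y=8) = C(7,3) · p^4 · (1−p)^4
= 35 · 0.15753 · 0.018742 = 0.103333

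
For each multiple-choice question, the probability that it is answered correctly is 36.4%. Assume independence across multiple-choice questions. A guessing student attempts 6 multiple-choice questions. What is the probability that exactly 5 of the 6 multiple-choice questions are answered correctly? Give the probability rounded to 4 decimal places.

0.0244

X ~ Binomial(n=6, p=0.364).
P(X=5) = C(6,5) · p^5 · (1−p)^1
= 6 · 0.0063901 · 0.636 = 0.024385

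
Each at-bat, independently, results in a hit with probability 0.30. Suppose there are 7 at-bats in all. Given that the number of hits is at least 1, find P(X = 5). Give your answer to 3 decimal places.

X ~ Binomial(7, 0.30). Want P(X=5 | X≥1) = P(X=5) / P(X≥1).
P(X=5) = C(7,5)·0.30^5·0.70^2 = 0.02500
P(X≥1) = 1 − 0.08235 = 0.91765
Ratio = 0.02500 / 0.91765 = 0.02725

0.027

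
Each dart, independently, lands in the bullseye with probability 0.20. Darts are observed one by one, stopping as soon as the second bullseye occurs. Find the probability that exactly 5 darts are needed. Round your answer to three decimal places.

0.082

Y = trial on which the second success occurs; negative binomial, r=2, p=0.20.
P(Y=5) = C(4,1) · p^2 · (1−p)^3
= 4 · 0.04 · 0.512 = 0.08192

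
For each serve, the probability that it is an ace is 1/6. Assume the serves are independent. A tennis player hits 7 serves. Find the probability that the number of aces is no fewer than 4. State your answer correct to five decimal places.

X ~ Binomial(7, 0.166667); P(X ≥ 4) = Σ C(7,k) p^k (1−p)^(7−k) over k:
  k=4: C(7,4)·0.166667^4·0.833333^3 = 0.0156286
  k=5: C(7,5)·0.166667^5·0.833333^2 = 0.0018754
  k=6: C(7,6)·0.166667^6·0.833333^1 = 0.0001250
  k=7: C(7,7)·0.166667^7·0.833333^0 = 0.0000036
Total = 0.0176326

0.01763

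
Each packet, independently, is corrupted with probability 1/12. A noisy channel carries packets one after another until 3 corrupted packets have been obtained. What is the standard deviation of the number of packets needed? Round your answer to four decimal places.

19.8997

Y = total packets until the third success; negative binomial with r=3, p=0.083333.
SD(Y) = √[r(1−p)/p²] = √(396.000000) = 19.899749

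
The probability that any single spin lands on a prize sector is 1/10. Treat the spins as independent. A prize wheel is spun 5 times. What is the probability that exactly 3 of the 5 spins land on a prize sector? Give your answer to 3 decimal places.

X ~ Binomial(n=5, p=0.10).
P(X=3) = C(5,3) · p^3 · (1−p)^2
= 10 · 0.001 · 0.81 = 0.00810

0.008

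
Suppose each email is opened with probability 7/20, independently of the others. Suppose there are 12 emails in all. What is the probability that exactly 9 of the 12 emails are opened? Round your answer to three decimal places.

X ~ Binomial(n=12, p=0.35).
P(X=9) = C(12,9) · p^9 · (1−p)^3
= 220 · 7.8816e-05 · 0.27463 = 0.00476

0.005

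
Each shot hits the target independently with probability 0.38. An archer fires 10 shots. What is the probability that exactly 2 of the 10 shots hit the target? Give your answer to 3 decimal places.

0.142

X ~ Binomial(n=10, p=0.38).
P(X=2) = C(10,2) · p^2 · (1−p)^8
= 45 · 0.1444 · 0.021834 = 0.14188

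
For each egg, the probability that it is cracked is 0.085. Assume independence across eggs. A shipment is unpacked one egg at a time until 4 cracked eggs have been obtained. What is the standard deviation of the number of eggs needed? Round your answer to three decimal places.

22.507

Y = total eggs until the fourth success; negative binomial with r=4, p=0.085.
SD(Y) = √[r(1−p)/p²] = √(506.57439) = 22.50721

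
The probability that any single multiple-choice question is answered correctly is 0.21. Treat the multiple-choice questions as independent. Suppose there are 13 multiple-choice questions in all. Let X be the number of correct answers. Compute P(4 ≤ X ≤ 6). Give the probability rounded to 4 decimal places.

X ~ Binomial(13, 0.21); P(4 ≤ X ≤ 6) = Σ C(13,k) p^k (1−p)^(13−k) over k:
  k=4: C(13,4)·0.21^4·0.79^9 = 0.166658
  k=5: C(13,5)·0.21^5·0.79^8 = 0.079743
  k=6: C(13,6)·0.21^6·0.79^7 = 0.028263
Total = 0.274664

0.2747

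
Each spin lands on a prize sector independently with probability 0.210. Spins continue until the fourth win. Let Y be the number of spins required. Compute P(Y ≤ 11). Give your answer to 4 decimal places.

Finishing within 11 spins ⇔ at least 4 successes in the first 11. With X ~ Binomial(11, 0.21), P(Y ≤ 11) = 1 − P(X ≤ 3).
  k=0: C(11,0)·0.21^0·0.79^11 = 0.074799
  k=1: C(11,1)·0.21^1·0.79^10 = 0.218717
  k=2: C(11,2)·0.21^2·0.79^9 = 0.290700
  k=3: C(11,3)·0.21^3·0.79^8 = 0.231824
1 − 0.816041 = 0.183959

0.1840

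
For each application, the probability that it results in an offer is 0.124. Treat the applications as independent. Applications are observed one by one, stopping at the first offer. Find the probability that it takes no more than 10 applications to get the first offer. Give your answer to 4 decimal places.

Y = number of applications to the first success; geometric, p = 0.124.
P(Y ≤ 10) = 1 − (1−p)^10 = 1 − 0.266098 = 0.733902

0.7339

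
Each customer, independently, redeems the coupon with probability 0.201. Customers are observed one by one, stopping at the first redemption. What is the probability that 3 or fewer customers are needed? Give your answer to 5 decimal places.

0.48992

Y = number of customers to the first success; geometric, p = 0.201.
P(Y ≤ 3) = 1 − (1−p)^3 = 1 − 0.5100824 = 0.4899176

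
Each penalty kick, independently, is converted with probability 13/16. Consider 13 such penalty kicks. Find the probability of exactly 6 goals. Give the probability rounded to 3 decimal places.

X ~ Binomial(n=13, p=0.8125).
P(X=6) = C(13,6) · p^6 · (1−p)^7
= 1716 · 0.2877 · 8.1472e-06 = 0.00402

0.004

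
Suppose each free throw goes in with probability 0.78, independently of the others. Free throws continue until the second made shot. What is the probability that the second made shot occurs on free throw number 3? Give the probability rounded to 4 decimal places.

Y = trial on which the second success occurs; negative binomial, r=2, p=0.78.
P(Y=3) = C(2,1) · p^2 · (1−p)^1
= 2 · 0.6084 · 0.22 = 0.267696

0.2677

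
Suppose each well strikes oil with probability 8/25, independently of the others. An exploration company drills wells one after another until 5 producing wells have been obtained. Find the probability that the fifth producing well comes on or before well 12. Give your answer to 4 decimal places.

Finishing within 12 wells ⇔ at least 5 successes in the first 12. With X ~ Binomial(12, 0.32), P(Y ≤ 12) = 1 − P(X ≤ 4).
  k=0: C(12,0)·0.32^0·0.68^12 = 0.009775
  k=1: C(12,1)·0.32^1·0.68^11 = 0.055199
  k=2: C(12,2)·0.32^2·0.68^10 = 0.142867
  k=3: C(12,3)·0.32^3·0.68^9 = 0.224106
  k=4: C(12,4)·0.32^4·0.68^8 = 0.237288
1 − 0.669235 = 0.330765

0.3308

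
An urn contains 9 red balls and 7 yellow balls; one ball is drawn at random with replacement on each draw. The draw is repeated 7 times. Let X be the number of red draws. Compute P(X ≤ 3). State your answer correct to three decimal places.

0.365

X ~ Binomial(7, 0.5625); P(X ≤ 3) = Σ C(7,k) p^k (1−p)^(7−k) over k:
  k=0: C(7,0)·0.5625^0·0.4375^7 = 0.00307
  k=1: C(7,1)·0.5625^1·0.4375^6 = 0.02761
  k=2: C(7,2)·0.5625^2·0.4375^5 = 0.10650
  k=3: C(7,3)·0.5625^3·0.4375^4 = 0.22822
Total = 0.36540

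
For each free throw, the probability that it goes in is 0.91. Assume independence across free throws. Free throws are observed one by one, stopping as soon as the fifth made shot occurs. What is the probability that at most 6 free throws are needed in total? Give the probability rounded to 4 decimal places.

Finishing within 6 free throws ⇔ at least 5 successes in the first 6. With X ~ Binomial(6, 0.91), P(Y ≤ 6) = 1 − P(X ≤ 4).
  k=0: C(6,0)·0.91^0·0.09^6 = 0.000001
  k=1: C(6,1)·0.91^1·0.09^5 = 0.000032
  k=2: C(6,2)·0.91^2·0.09^4 = 0.000815
  k=3: C(6,3)·0.91^3·0.09^3 = 0.010987
  k=4: C(6,4)·0.91^4·0.09^2 = 0.083319
1 − 0.095153 = 0.904847

0.9048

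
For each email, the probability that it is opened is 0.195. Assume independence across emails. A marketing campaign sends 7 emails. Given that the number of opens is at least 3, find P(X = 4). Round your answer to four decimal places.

0.1892

X ~ Binomial(7, 0.195). Want P(X=4 | X≥3) = P(X=4) / P(X≥3).
P(X=4) = C(7,4)·0.195^4·0.805^3 = 0.026399
P(X≥3) = 1 − 0.219064 − 0.371456 − 0.269940 = 0.139539
Ratio = 0.026399 / 0.139539 = 0.189190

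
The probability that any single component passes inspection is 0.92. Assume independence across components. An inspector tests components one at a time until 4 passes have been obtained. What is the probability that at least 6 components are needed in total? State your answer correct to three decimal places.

0.054

Needing more than 5 components ⇔ fewer than 4 successes in the first 5. With X ~ Binomial(5, 0.92), P(Y > 5) = P(X ≤ 3).
  k=0: C(5,0)·0.92^0·0.08^5 = 0.00000
  k=1: C(5,1)·0.92^1·0.08^4 = 0.00019
  k=2: C(5,2)·0.92^2·0.08^3 = 0.00433
  k=3: C(5,3)·0.92^3·0.08^2 = 0.04984
P(X ≤ 3) = 0.05436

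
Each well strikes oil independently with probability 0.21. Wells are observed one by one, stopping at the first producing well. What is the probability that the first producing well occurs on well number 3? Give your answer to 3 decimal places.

Geometric (trials to first success), p = 0.21.
P(Y = 3) = (1−p)^2 · p = 0.6241 · 0.21 = 0.13106

0.131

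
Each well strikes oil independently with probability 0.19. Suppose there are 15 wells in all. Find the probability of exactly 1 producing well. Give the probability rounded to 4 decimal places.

0.1492

X ~ Binomial(n=15, p=0.19).
P(X=1) = C(15,1) · p^1 · (1−p)^14
= 15 · 0.19 · 0.052335 = 0.149154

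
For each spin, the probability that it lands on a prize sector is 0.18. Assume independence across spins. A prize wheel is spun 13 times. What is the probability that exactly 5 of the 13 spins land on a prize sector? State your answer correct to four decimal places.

0.0497

X ~ Binomial(n=13, p=0.18).
P(X=5) = C(13,5) · p^5 · (1−p)^8
= 1287 · 0.00018896 · 0.20441 = 0.049711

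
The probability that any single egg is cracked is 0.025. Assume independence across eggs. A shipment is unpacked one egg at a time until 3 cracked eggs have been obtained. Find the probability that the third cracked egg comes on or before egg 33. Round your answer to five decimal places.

0.04885

Finishing within 33 eggs ⇔ at least 3 successes in the first 33. With X ~ Binomial(33, 0.025), P(Y ≤ 33) = 1 − P(X ≤ 2).
  k=0: C(33,0)·0.025^0·0.975^33 = 0.4336629
  k=1: C(33,1)·0.025^1·0.975^32 = 0.3669456
  k=2: C(33,2)·0.025^2·0.975^31 = 0.1505418
1 − 0.9511503 = 0.0488497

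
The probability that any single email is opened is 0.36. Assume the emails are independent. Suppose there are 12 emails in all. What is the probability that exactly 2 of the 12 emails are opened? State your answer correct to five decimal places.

0.09862

X ~ Binomial(n=12, p=0.36).
P(X=2) = C(12,2) · p^2 · (1−p)^10
= 66 · 0.1296 · 0.011529 = 0.0986163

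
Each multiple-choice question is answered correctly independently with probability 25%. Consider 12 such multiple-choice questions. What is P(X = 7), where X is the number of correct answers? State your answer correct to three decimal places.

0.011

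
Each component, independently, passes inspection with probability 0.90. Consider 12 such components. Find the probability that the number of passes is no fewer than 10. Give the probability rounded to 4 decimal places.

0.8891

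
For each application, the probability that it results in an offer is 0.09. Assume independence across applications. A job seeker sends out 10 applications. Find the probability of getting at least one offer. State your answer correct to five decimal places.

0.61058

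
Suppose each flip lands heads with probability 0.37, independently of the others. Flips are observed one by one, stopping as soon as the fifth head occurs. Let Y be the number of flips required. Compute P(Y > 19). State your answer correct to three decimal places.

Needing more than 19 flips ⇔ fewer than 5 successes in the first 19. With X ~ Binomial(19, 0.37), P(Y > 19) = P(X ≤ 4).
  k=0: C(19,0)·0.37^0·0.63^19 = 0.00015
  k=1: C(19,1)·0.37^1·0.63^18 = 0.00172
  k=2: C(19,2)·0.37^2·0.63^17 = 0.00908
  k=3: C(19,3)·0.37^3·0.63^16 = 0.03023
  k=4: C(19,4)·0.37^4·0.63^15 = 0.07101
P(X ≤ 4) = 0.11219

0.112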